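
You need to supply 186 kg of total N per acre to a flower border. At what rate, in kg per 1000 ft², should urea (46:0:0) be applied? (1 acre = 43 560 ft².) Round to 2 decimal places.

9.28 kg of product per thousand sq ft

Product per acre = 186 / 46% = 404.348 kg.
Convert to per 1000 ft²: 404.348 × 0.0229568 = 9.28255 kg.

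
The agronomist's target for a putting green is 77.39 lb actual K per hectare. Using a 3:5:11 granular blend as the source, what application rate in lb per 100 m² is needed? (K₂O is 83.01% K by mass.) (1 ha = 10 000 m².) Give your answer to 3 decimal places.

As K₂O: 77.39 / 0.8301 = 93.2297 lb per hectare.
Product per hectare = 93.2297 / 11% = 847.543 lb.
Convert to per 100 m²: 847.543 × 0.01 = 8.47543 lb.

8.475 lb of product per hundred sq m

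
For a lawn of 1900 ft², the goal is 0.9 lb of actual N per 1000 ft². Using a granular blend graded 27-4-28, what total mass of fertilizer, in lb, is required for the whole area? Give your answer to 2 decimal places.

6.33 lb

Product per 1000 ft² = 0.9 / 27% = 3.33333 lb.
Total product = 3.33333 × 1900 / 1000 = 6.33333 lb.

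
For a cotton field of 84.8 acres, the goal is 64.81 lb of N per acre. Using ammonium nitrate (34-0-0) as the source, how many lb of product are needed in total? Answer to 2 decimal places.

Product per acre = 64.81 / 34% = 190.618 lb.
Total product = 190.618 × 84.8 = 16164.376 lb.

16164.38 lb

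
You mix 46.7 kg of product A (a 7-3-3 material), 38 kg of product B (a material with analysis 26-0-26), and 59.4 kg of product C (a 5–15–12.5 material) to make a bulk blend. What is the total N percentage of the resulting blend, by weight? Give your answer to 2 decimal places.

11.19% N

Total mass = 46.7 + 38 + 59.4 = 144.1 kg.
N mass = 7%×46.7 + 26%×38 + 5%×59.4 = 16.119 kg.
% N = 16.119 / 144.1 = 11.186%.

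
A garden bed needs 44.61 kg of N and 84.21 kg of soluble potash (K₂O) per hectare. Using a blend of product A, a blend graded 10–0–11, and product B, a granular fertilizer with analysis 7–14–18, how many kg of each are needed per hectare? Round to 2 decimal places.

207.29 kg product A, 341.16 kg product B

With a, b = kg per hectare of product A and product B:
N: 0.1·a + 0.07·b = 44.61
K₂O: 0.11·a + 0.18·b = 84.21
Eliminate a: (row1) − 0.1/0.11·(row2) → -0.0936364·b = -31.9445, so b = 341.155.
Back-substitute: a = (44.61 − 0.07·341.155) / 0.1 = 207.291.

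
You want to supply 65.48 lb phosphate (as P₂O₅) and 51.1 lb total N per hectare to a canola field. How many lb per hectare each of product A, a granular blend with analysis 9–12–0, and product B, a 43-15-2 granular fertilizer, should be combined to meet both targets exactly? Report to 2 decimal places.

Per-hectare balance (a = product A, b = product B):
P₂O₅: 0.12·a + 0.15·b = 65.48
N: 0.09·a + 0.43·b = 51.1
From row1: a = (65.48 − 0.15·b) / 0.12.
Into row2: 0.09·(65.48 − 0.15·b)/0.12 + 0.43·b = 51.1 → b = 6.26772, a = 537.832.

537.83 lb product A, 6.27 lb product B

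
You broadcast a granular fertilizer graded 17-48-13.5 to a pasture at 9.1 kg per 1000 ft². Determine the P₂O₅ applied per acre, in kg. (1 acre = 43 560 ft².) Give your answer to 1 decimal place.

190.3 kg P₂O₅ per acre

P₂O₅ per 1000 ft² = 9.1 × 48% = 4.368 kg.
Convert to per acre: 4.368 × 43.56 = 190.27 kg.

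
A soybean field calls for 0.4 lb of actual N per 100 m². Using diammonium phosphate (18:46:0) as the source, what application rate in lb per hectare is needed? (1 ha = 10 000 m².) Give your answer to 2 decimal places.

222.22 lb of product per hectare

Product per 100 m² = 0.4 / 18% = 2.22222 lb.
Convert to per hectare: 2.22222 × 100 = 222.222 lb.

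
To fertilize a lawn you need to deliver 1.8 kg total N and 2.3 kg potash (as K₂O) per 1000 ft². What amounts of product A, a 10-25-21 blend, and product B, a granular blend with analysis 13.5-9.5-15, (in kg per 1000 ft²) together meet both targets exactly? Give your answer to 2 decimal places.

Let a = kg of product A, b = kg of product B (per 1000 ft²).
N: 0.1·a + 0.135·b = 1.8
K₂O: 0.21·a + 0.15·b = 2.3
From row1: a = (1.8 − 0.135·b) / 0.1.
Into row2: 0.21·(1.8 − 0.135·b)/0.1 + 0.15·b = 2.3 → b = 11.0861, a = 3.03371.

3.03 kg product A, 11.09 kg product B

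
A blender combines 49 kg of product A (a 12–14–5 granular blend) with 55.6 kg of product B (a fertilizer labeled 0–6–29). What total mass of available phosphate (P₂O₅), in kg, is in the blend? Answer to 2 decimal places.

10.20 kg P₂O₅

P₂O₅ mass = 14%×49 + 6%×55.6 = 10.196 kg.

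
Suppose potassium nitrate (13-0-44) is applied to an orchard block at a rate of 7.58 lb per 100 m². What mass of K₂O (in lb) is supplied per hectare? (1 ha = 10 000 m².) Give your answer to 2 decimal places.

333.52 lb K₂O per hectare

K₂O per 100 m² = 7.58 × 44% = 3.3352 lb.
Convert to per hectare: 3.3352 × 100 = 333.52 lb.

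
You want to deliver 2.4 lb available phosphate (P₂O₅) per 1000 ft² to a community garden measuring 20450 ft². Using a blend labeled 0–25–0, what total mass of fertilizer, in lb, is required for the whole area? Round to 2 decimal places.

Product per 1000 ft² = 2.4 / 25% = 9.6 lb.
Total product = 9.6 × 20450 / 1000 = 196.32 lb.

196.32 lb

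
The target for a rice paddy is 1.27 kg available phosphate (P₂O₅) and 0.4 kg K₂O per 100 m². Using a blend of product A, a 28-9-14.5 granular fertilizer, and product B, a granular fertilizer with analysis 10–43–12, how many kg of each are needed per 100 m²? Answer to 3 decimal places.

Per-100 m² balance (a = product A, b = product B):
P₂O₅: 0.09·a + 0.43·b = 1.27
K₂O: 0.145·a + 0.12·b = 0.4
Eliminate a: (row1) − 0.09/0.145·(row2) → 0.355517·b = 1.02172, so b = 2.87391.
Back-substitute: a = (1.27 − 0.43·2.87391) / 0.09 = 0.380213.

0.380 kg product A, 2.874 kg product B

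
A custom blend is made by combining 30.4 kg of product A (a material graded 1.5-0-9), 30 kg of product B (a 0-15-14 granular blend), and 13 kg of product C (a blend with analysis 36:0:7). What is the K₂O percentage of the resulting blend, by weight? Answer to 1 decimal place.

10.7% K₂O

Total mass = 30.4 + 30 + 13 = 73.4 kg.
K₂O mass = 9%×30.4 + 14%×30 + 7%×13 = 7.846 kg.
% K₂O = 7.846 / 73.4 = 10.6894%.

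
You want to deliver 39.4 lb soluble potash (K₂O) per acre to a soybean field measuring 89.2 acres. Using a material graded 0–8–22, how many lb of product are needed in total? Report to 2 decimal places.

15974.91 lb

Product per acre = 39.4 / 22% = 179.091 lb.
Total product = 179.091 × 89.2 = 15974.909 lb.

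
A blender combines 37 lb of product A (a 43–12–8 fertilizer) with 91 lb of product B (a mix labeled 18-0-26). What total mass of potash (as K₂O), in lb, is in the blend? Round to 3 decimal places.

K₂O mass = 8%×37 + 26%×91 = 26.62 lb.

26.620 lb K₂O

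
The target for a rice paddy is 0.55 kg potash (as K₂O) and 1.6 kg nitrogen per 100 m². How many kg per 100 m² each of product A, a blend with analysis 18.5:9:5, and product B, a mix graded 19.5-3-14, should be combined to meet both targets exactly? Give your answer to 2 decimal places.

7.23 kg product A, 1.35 kg product B

With a, b = kg per 100 m² of product A and product B:
K₂O: 0.05·a + 0.14·b = 0.55
N: 0.185·a + 0.195·b = 1.6
Solving simultaneously: a = 7.2291, b = 1.34675.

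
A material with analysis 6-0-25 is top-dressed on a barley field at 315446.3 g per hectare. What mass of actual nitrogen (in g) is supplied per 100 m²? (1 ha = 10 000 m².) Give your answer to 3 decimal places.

189.268 g N per hundred sq m

nitrogen per hectare = 315446.3 × 6% = 18926.8 g.
Convert to per 100 m²: 18926.8 × 0.01 = 189.2678 g.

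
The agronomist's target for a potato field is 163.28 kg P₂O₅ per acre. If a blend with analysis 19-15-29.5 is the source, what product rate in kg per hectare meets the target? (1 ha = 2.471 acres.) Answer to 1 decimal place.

Product per acre = 163.28 / 15% = 1088.53 kg.
Convert to per hectare: 1088.53 × 2.471 = 2689.77 kg.

2689.8 kg of product per hectare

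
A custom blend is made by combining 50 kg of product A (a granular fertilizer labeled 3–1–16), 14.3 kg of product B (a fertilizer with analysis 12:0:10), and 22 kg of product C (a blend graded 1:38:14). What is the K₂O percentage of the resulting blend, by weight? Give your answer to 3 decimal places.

Total mass = 50 + 14.3 + 22 = 86.3 kg.
K₂O mass = 16%×50 + 10%×14.3 + 14%×22 = 12.51 kg.
% K₂O = 12.51 / 86.3 = 14.4959%.

14.496% K₂O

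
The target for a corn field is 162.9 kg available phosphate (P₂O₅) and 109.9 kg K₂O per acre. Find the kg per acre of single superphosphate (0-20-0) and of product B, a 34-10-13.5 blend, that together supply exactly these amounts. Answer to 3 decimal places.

With a, b = kg per acre of single superphosphate and product B:
P₂O₅: 0.2·a + 0.1·b = 162.9
K₂O: 0·a + 0.135·b = 109.9
Solving simultaneously: a = 407.46296, b = 814.0741.

407.463 kg single superphosphate, 814.074 kg product B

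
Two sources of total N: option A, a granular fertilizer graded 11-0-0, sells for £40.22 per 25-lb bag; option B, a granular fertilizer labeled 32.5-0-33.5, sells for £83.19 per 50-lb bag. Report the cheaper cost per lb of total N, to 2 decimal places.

option A: N per bag = 25 × 11% = 2.75 lb; cost = 40.22 / 2.75 = £14.6255/lb N.
option B: N per bag = 50 × 32.5% = 16.25 lb; cost = 83.19 / 16.25 = £5.1194/lb N.
option B is cheaper.

£5.12 per lb N (option B)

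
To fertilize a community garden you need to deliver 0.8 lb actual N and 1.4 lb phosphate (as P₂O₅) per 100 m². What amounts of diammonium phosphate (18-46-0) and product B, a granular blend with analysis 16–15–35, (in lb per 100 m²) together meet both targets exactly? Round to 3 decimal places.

With a, b = lb per 100 m² of diammonium phosphate and product B:
N: 0.18·a + 0.16·b = 0.8
P₂O₅: 0.46·a + 0.15·b = 1.4
Eliminate b: (row1) − 0.16/0.15·(row2) → -0.310667·a = -0.693333, so a = 2.23176.
Then b = (1.4 − 0.46·2.23176) / 0.15 = 2.48927.

2.232 lb diammonium phosphate, 2.489 lb product B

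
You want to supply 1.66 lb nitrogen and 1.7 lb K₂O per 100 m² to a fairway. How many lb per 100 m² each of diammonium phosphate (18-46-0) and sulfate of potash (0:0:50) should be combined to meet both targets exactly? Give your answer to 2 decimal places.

With a, b = lb per 100 m² of diammonium phosphate and sulfate of potash:
N: 0.18·a + 0·b = 1.66
K₂O: 0·a + 0.5·b = 1.7
Solving simultaneously: a = 9.22222, b = 3.4.

9.22 lb diammonium phosphate, 3.40 lb sulfate of potash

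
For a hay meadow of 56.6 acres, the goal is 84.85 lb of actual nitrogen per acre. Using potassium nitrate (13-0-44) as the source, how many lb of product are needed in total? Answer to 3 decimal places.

36942.385 lb

Product per acre = 84.85 / 13% = 652.692 lb.
Total product = 652.692 × 56.6 = 36942.3846 lb.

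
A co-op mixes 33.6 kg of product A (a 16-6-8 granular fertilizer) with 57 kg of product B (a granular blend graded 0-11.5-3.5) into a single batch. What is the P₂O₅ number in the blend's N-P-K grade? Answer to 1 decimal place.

9.5% P₂O₅

Total mass = 33.6 + 57 = 90.6 kg.
P₂O₅ mass = 6%×33.6 + 11.5%×57 = 8.571 kg.
% P₂O₅ = 8.571 / 90.6 = 9.46026%.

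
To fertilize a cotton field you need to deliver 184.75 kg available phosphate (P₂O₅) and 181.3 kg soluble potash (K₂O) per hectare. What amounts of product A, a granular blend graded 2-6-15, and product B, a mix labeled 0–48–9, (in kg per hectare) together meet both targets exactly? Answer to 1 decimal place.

Per-hectare balance (a = product A, b = product B):
P₂O₅: 0.06·a + 0.48·b = 184.75
K₂O: 0.15·a + 0.09·b = 181.3
From row1: a = (184.75 − 0.48·b) / 0.06.
Into row2: 0.15·(184.75 − 0.48·b)/0.06 + 0.09·b = 181.3 → b = 252.77, a = 1057.005.

1057.0 kg product A, 252.8 kg product B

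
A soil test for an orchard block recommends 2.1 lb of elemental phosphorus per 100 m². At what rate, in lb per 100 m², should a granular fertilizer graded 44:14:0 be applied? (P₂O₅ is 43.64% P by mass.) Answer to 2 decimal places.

34.37 lb of product per hundred sq m

As P₂O₅: 2.1 / 0.4364 = 4.8121 lb per 100 m².
Product per 100 m² = 4.8121 / 14% = 34.3721 lb.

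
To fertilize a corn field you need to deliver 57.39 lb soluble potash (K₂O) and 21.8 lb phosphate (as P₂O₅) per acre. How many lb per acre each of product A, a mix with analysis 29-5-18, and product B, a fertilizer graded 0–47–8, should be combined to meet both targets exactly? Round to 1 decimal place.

Per-acre balance (a = product A, b = product B):
K₂O: 0.18·a + 0.08·b = 57.39
P₂O₅: 0.05·a + 0.47·b = 21.8
Eliminate a: (row1) − 0.18/0.05·(row2) → -1.612·b = -21.09, so b = 13.0831.
Back-substitute: a = (57.39 − 0.08·13.0831) / 0.18 = 313.019.

313.0 lb product A, 13.1 lb product B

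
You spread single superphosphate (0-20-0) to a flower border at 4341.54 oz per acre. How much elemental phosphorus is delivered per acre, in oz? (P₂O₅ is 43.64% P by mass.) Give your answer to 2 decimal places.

378.93 oz P per acre

P₂O₅ per acre = 4341.54 × 20% = 868.308 oz.
Elemental P = 868.308 × 0.4364 = 378.9296 oz per acre.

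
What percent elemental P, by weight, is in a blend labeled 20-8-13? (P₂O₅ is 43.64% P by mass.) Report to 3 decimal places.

3.491% P

%P = 8 × 0.4364 = 3.4912%.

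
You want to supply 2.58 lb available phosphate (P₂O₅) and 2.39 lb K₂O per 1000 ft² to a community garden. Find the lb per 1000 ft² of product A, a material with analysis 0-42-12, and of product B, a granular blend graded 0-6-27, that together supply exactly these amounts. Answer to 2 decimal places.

With a, b = lb per 1000 ft² of product A and product B:
P₂O₅: 0.42·a + 0.06·b = 2.58
K₂O: 0.12·a + 0.27·b = 2.39
Eliminate a: (row1) − 0.42/0.12·(row2) → -0.885·b = -5.785, so b = 6.53672.
Back-substitute: a = (2.58 − 0.06·6.53672) / 0.42 = 5.20904.

5.21 lb product A, 6.54 lb product B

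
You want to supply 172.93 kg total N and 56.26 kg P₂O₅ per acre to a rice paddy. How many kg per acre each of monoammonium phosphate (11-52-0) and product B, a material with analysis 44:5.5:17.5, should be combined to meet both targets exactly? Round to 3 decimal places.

68.432 kg monoammonium phosphate, 375.915 kg product B

Per-acre balance (a = monoammonium phosphate, b = product B):
N: 0.11·a + 0.44·b = 172.93
P₂O₅: 0.52·a + 0.055·b = 56.26
Eliminate b: (row1) − 0.44/0.055·(row2) → -4.05·a = -277.15, so a = 68.4321.
Then b = (56.26 − 0.52·68.4321) / 0.055 = 375.9147.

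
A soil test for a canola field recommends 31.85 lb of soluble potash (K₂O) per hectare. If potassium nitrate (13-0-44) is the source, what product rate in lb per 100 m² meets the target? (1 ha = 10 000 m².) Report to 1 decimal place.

0.7 lb of product per hundred sq m

Product per hectare = 31.85 / 44% = 72.3864 lb.
Convert to per 100 m²: 72.3864 × 0.01 = 0.723864 lb.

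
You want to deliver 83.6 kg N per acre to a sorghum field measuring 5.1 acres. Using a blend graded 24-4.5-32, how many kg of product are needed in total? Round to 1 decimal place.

1776.5 kg

Product per acre = 83.6 / 24% = 348.333 kg.
Total product = 348.333 × 5.1 = 1776.5 kg.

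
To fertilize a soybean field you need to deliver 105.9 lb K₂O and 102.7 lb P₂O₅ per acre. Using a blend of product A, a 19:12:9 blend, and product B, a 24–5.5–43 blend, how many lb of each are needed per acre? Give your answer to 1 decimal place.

Per-acre balance (a = product A, b = product B):
K₂O: 0.09·a + 0.43·b = 105.9
P₂O₅: 0.12·a + 0.055·b = 102.7
Eliminate a: (row1) − 0.09/0.12·(row2) → 0.38875·b = 28.875, so b = 74.2765.
Back-substitute: a = (105.9 − 0.43·74.2765) / 0.09 = 821.79.

821.8 lb product A, 74.3 lb product B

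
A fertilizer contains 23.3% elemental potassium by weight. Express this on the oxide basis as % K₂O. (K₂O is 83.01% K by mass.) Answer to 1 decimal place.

%K₂O = 23.3 / 0.8301 = 28.0689%.

28.1% K₂O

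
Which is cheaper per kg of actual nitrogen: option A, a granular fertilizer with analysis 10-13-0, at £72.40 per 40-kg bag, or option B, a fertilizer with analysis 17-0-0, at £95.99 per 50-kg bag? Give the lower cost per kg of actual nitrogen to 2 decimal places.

option A: N per bag = 40 × 10% = 4 kg; cost = 72.40 / 4 = £18.1000/kg N.
option B: N per bag = 50 × 17% = 8.5 kg; cost = 95.99 / 8.5 = £11.2929/kg N.
option B is cheaper.

£11.29 per kg N (option B)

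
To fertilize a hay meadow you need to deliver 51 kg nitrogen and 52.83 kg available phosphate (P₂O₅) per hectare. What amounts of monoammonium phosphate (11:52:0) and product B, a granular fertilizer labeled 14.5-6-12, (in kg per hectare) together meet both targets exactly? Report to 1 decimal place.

66.9 kg monoammonium phosphate, 301.0 kg product B

Per-hectare balance (a = monoammonium phosphate, b = product B):
N: 0.11·a + 0.145·b = 51
P₂O₅: 0.52·a + 0.06·b = 52.83
Eliminate b: (row1) − 0.145/0.06·(row2) → -1.14667·a = -76.6725, so a = 66.8656.
Then b = (52.83 − 0.52·66.8656) / 0.06 = 300.999.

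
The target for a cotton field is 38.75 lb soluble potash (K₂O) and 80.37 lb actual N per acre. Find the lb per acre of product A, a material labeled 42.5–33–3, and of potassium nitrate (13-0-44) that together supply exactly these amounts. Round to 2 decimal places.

Let a = lb of product A, b = lb of potassium nitrate (per acre).
K₂O: 0.03·a + 0.44·b = 38.75
N: 0.425·a + 0.13·b = 80.37
Solving simultaneously: a = 165.622, b = 76.7758.

165.62 lb product A, 76.78 lb potassium nitrate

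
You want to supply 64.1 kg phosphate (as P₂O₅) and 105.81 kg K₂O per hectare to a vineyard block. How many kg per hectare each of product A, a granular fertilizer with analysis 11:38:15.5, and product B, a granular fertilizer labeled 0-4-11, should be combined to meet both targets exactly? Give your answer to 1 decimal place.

79.2 kg product A, 850.3 kg product B

Per-hectare balance (a = product A, b = product B):
P₂O₅: 0.38·a + 0.04·b = 64.1
K₂O: 0.155·a + 0.11·b = 105.81
Eliminate a: (row1) − 0.38/0.155·(row2) → -0.229677·b = -195.305, so b = 850.346.
Back-substitute: a = (64.1 − 0.04·850.346) / 0.38 = 79.1742.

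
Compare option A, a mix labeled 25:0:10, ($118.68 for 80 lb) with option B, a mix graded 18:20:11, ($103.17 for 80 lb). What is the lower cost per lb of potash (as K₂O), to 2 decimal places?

option A: K₂O per bag = 80 × 10% = 8 lb; cost = 118.68 / 8 = $14.8350/lb K₂O.
option B: K₂O per bag = 80 × 11% = 8.8 lb; cost = 103.17 / 8.8 = $11.7239/lb K₂O.
option B is cheaper.

$11.72 per lb K₂O (option B)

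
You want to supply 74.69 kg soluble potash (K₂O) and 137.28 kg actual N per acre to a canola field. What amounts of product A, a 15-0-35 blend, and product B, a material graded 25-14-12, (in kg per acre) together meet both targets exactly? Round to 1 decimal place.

31.6 kg product A, 530.1 kg product B

With a, b = kg per acre of product A and product B:
K₂O: 0.35·a + 0.12·b = 74.69
N: 0.15·a + 0.25·b = 137.28
From row1: a = (74.69 − 0.12·b) / 0.35.
Into row2: 0.15·(74.69 − 0.12·b)/0.35 + 0.25·b = 137.28 → b = 530.137, a = 31.6388.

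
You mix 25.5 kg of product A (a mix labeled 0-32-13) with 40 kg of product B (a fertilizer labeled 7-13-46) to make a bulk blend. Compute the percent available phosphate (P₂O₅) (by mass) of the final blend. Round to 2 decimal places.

20.40% P₂O₅

Total mass = 25.5 + 40 = 65.5 kg.
P₂O₅ mass = 32%×25.5 + 13%×40 = 13.36 kg.
% P₂O₅ = 13.36 / 65.5 = 20.3969%.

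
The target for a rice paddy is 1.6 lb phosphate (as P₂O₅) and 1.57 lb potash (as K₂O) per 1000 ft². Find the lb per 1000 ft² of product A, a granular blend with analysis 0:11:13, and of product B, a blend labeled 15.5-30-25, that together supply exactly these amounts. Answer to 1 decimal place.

With a, b = lb per 1000 ft² of product A and product B:
P₂O₅: 0.11·a + 0.3·b = 1.6
K₂O: 0.13·a + 0.25·b = 1.57
Solving simultaneously: a = 6.17391, b = 3.06957.

6.2 lb product A, 3.1 lb product B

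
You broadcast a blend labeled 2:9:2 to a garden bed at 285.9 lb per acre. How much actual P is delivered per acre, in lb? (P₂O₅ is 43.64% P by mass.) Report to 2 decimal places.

11.23 lb P per acre

P₂O₅ per acre = 285.9 × 9% = 25.731 lb.
Elemental P = 25.731 × 0.4364 = 11.229 lb per acre.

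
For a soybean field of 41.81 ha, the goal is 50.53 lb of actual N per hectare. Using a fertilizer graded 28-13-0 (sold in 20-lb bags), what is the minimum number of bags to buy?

Product per hectare = 50.53 / 28% = 180.464 lb.
Total product = 180.464 × 41.81 = 7545.21 lb.
Bags = ⌈7545.21 / 20⌉ = 378.

378 bags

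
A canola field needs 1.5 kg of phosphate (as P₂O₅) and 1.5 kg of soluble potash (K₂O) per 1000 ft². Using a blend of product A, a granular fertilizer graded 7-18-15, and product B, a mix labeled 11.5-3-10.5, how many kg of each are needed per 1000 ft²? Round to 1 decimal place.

With a, b = kg per 1000 ft² of product A and product B:
P₂O₅: 0.18·a + 0.03·b = 1.5
K₂O: 0.15·a + 0.105·b = 1.5
Eliminate b: (row1) − 0.03/0.105·(row2) → 0.137143·a = 1.07143, so a = 7.8125.
Then b = (1.5 − 0.15·7.8125) / 0.105 = 3.125.

7.8 kg product A, 3.1 kg product B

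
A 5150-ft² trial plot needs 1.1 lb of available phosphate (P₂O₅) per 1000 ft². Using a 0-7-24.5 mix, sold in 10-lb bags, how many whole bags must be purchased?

Product per 1000 ft² = 1.1 / 7% = 15.7143 lb.
Total product = 15.7143 × 5150 / 1000 = 80.9286 lb.
Bags = ⌈80.9286 / 10⌉ = 9.

9 bags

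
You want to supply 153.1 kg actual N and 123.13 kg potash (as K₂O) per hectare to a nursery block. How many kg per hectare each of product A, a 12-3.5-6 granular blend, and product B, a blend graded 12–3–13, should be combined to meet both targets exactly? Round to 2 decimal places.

610.40 kg product A, 665.43 kg product B

Let a = kg of product A, b = kg of product B (per hectare).
N: 0.12·a + 0.12·b = 153.1
K₂O: 0.06·a + 0.13·b = 123.13
Solving simultaneously: a = 610.4048, b = 665.429.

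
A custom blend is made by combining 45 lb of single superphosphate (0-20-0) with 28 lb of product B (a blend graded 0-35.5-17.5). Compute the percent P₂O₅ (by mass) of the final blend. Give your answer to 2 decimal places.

Total mass = 45 + 28 = 73 lb.
P₂O₅ mass = 20%×45 + 35.5%×28 = 18.94 lb.
% P₂O₅ = 18.94 / 73 = 25.9452%.

25.95% P₂O₅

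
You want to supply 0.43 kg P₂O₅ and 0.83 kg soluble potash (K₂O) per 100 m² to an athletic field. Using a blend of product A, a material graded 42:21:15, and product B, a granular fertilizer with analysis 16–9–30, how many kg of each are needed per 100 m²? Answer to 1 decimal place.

With a, b = kg per 100 m² of product A and product B:
P₂O₅: 0.21·a + 0.09·b = 0.43
K₂O: 0.15·a + 0.3·b = 0.83
From row1: a = (0.43 − 0.09·b) / 0.21.
Into row2: 0.15·(0.43 − 0.09·b)/0.21 + 0.3·b = 0.83 → b = 2.21818, a = 1.09697.

1.1 kg product A, 2.2 kg product B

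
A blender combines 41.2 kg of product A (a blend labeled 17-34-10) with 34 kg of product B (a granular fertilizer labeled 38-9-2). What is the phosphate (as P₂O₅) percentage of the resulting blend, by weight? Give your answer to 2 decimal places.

22.70% P₂O₅

Total mass = 41.2 + 34 = 75.2 kg.
P₂O₅ mass = 34%×41.2 + 9%×34 = 17.068 kg.
% P₂O₅ = 17.068 / 75.2 = 22.6968%.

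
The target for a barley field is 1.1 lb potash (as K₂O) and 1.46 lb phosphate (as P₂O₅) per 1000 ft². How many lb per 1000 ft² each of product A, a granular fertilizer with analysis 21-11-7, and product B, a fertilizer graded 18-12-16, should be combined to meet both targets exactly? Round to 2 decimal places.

11.04 lb product A, 2.04 lb product B

Per-1000 ft² balance (a = product A, b = product B):
K₂O: 0.07·a + 0.16·b = 1.1
P₂O₅: 0.11·a + 0.12·b = 1.46
Eliminate b: (row1) − 0.16/0.12·(row2) → -0.0766667·a = -0.846667, so a = 11.0435.
Then b = (1.46 − 0.11·11.0435) / 0.12 = 2.04348.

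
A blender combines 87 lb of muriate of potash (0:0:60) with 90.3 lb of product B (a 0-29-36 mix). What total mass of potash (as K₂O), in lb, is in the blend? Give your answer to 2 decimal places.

K₂O mass = 60%×87 + 36%×90.3 = 84.708 lb.

84.71 lb K₂O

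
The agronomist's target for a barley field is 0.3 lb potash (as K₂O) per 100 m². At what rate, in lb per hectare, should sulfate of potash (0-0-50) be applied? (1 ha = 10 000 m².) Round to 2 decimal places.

Product per 100 m² = 0.3 / 50% = 0.6 lb.
Convert to per hectare: 0.6 × 100 = 60 lb.

60.00 lb of product per hectare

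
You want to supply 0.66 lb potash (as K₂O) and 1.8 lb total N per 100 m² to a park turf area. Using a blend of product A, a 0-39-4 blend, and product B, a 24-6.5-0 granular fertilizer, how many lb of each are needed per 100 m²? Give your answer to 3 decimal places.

Per-100 m² balance (a = product A, b = product B):
K₂O: 0.04·a + 0·b = 0.66
N: 0·a + 0.24·b = 1.8
Solving simultaneously: a = 16.5, b = 7.5.

16.500 lb product A, 7.500 lb product B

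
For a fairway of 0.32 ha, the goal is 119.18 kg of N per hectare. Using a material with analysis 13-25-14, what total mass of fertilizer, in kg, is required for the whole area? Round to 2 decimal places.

293.37 kg

Product per hectare = 119.18 / 13% = 916.769 kg.
Total product = 916.769 × 0.32 = 293.366 kg.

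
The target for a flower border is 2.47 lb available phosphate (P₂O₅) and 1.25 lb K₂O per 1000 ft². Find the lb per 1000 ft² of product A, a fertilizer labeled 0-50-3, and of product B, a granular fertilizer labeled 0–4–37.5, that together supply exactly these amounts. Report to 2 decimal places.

4.70 lb product A, 2.96 lb product B

Per-1000 ft² balance (a = product A, b = product B):
P₂O₅: 0.5·a + 0.04·b = 2.47
K₂O: 0.03·a + 0.375·b = 1.25
Eliminate a: (row1) − 0.5/0.03·(row2) → -6.21·b = -18.3633, so b = 2.95706.
Back-substitute: a = (2.47 − 0.04·2.95706) / 0.5 = 4.70344.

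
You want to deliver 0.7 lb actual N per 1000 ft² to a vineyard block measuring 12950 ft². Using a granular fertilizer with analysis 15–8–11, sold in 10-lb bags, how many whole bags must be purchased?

Product per 1000 ft² = 0.7 / 15% = 4.66667 lb.
Total product = 4.66667 × 12950 / 1000 = 60.4333 lb.
Bags = ⌈60.4333 / 10⌉ = 7.

7 bags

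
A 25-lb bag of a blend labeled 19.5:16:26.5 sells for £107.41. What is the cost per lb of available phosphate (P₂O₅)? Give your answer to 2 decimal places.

P₂O₅ in bag = 25 × 16% = 4 lb.
Cost per lb P₂O₅ = £107.41 / 4 = £26.8525.

£26.85 per lb P₂O₅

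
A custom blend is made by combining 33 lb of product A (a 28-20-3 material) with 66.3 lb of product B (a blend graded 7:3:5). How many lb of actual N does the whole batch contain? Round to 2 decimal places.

N mass = 28%×33 + 7%×66.3 = 13.881 lb.

13.88 lb N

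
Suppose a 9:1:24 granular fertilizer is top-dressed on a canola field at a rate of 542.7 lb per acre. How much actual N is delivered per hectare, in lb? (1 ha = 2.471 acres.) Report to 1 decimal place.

nitrogen per acre = 542.7 × 9% = 48.843 lb.
Convert to per hectare: 48.843 × 2.471 = 120.691 lb.

120.7 lb N per hectare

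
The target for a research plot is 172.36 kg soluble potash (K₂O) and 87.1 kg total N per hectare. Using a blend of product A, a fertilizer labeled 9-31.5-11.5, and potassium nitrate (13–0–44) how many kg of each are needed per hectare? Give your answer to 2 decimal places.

With a, b = kg per hectare of product A and potassium nitrate:
K₂O: 0.115·a + 0.44·b = 172.36
N: 0.09·a + 0.13·b = 87.1
Solving simultaneously: a = 645.728, b = 222.957.

645.73 kg product A, 222.96 kg potassium nitrate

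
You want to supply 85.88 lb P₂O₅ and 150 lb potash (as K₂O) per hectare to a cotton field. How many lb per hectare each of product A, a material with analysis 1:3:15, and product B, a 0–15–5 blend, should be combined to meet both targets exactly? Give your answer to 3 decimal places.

Let a = lb of product A, b = lb of product B (per hectare).
P₂O₅: 0.03·a + 0.15·b = 85.88
K₂O: 0.15·a + 0.05·b = 150
Solving simultaneously: a = 866.9524, b = 399.1429.

866.952 lb product A, 399.143 lb product B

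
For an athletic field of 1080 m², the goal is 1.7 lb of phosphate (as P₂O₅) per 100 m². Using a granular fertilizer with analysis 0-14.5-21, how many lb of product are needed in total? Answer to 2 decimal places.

126.62 lb

Product per 100 m² = 1.7 / 14.5% = 11.7241 lb.
Total product = 11.7241 × 1080 / 100 = 126.621 lb.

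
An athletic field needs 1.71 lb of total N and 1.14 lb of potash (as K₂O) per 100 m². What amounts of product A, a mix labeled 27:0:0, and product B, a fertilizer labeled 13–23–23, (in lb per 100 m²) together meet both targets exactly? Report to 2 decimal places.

3.95 lb product A, 4.96 lb product B

Per-100 m² balance (a = product A, b = product B):
N: 0.27·a + 0.13·b = 1.71
K₂O: 0·a + 0.23·b = 1.14
Solving simultaneously: a = 3.94686, b = 4.95652.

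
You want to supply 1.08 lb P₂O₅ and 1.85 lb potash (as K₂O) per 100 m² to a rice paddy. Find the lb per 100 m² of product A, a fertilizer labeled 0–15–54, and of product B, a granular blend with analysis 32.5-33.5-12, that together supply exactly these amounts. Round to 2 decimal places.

With a, b = lb per 100 m² of product A and product B:
P₂O₅: 0.15·a + 0.335·b = 1.08
K₂O: 0.54·a + 0.12·b = 1.85
Eliminate b: (row1) − 0.335/0.12·(row2) → -1.3575·a = -4.08458, so a = 3.0089.
Then b = (1.85 − 0.54·3.0089) / 0.12 = 1.87661.

3.01 lb product A, 1.88 lb product B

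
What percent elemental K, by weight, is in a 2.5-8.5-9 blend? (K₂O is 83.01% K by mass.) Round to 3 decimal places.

%K = 9 × 0.8301 = 7.4709%.

7.471% K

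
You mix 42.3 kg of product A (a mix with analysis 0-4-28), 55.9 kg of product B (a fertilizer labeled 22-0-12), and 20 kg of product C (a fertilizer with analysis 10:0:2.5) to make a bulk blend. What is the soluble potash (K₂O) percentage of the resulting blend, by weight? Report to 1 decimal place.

16.1% K₂O

Total mass = 42.3 + 55.9 + 20 = 118.2 kg.
K₂O mass = 28%×42.3 + 12%×55.9 + 2.5%×20 = 19.052 kg.
% K₂O = 19.052 / 118.2 = 16.1184%.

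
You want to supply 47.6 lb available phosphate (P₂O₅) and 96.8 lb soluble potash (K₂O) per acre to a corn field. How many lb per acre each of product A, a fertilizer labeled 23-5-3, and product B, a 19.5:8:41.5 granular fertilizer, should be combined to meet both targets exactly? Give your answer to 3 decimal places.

With a, b = lb per acre of product A and product B:
P₂O₅: 0.05·a + 0.08·b = 47.6
K₂O: 0.03·a + 0.415·b = 96.8
Eliminate a: (row1) − 0.05/0.03·(row2) → -0.611667·b = -113.733, so b = 185.9401.
Back-substitute: a = (47.6 − 0.08·185.9401) / 0.05 = 654.4959.

654.496 lb product A, 185.940 lb product B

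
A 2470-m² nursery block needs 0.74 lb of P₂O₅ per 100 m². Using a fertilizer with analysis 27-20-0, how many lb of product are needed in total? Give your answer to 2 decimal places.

Product per 100 m² = 0.74 / 20% = 3.7 lb.
Total product = 3.7 × 2470 / 100 = 91.39 lb.

91.39 lb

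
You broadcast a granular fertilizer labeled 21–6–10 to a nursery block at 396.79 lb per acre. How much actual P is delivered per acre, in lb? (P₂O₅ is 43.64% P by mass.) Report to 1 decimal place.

10.4 lb P per acre

P₂O₅ per acre = 396.79 × 6% = 23.8074 lb.
Elemental P = 23.8074 × 0.4364 = 10.3895 lb per acre.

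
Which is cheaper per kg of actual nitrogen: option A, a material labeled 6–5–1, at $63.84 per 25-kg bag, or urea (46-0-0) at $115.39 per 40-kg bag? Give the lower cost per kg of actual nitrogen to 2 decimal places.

option A: N per bag = 25 × 6% = 1.5 kg; cost = 63.84 / 1.5 = $42.5600/kg N.
urea: N per bag = 40 × 46% = 18.4 kg; cost = 115.39 / 18.4 = $6.2712/kg N.
urea is cheaper.

$6.27 per kg N (urea)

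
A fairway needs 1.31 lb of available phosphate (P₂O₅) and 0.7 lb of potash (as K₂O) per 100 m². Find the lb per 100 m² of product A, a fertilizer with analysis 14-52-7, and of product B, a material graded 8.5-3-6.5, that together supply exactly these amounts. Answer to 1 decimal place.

2.0 lb product A, 8.6 lb product B

Per-100 m² balance (a = product A, b = product B):
P₂O₅: 0.52·a + 0.03·b = 1.31
K₂O: 0.07·a + 0.065·b = 0.7
Solving simultaneously: a = 2.02366, b = 8.58991.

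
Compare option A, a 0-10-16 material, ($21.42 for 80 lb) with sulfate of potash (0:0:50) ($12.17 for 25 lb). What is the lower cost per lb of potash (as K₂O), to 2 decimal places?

option A: K₂O per bag = 80 × 16% = 12.8 lb; cost = 21.42 / 12.8 = $1.6734/lb K₂O.
sulfate of potash: K₂O per bag = 25 × 50% = 12.5 lb; cost = 12.17 / 12.5 = $0.9736/lb K₂O.
sulfate of potash is cheaper.

$0.97 per lb K₂O (sulfate of potash)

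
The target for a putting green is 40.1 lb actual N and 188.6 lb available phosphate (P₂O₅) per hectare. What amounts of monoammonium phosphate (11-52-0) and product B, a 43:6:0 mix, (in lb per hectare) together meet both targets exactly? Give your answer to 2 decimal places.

362.64 lb monoammonium phosphate, 0.49 lb product B

Per-hectare balance (a = monoammonium phosphate, b = product B):
N: 0.11·a + 0.43·b = 40.1
P₂O₅: 0.52·a + 0.06·b = 188.6
Eliminate b: (row1) − 0.43/0.06·(row2) → -3.61667·a = -1311.53, so a = 362.636.
Then b = (188.6 − 0.52·362.636) / 0.06 = 0.488479.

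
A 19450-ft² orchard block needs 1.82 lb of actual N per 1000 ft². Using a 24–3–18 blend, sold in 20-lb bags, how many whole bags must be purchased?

8 bags

Product per 1000 ft² = 1.82 / 24% = 7.58333 lb.
Total product = 7.58333 × 19450 / 1000 = 147.496 lb.
Bags = ⌈147.496 / 20⌉ = 8.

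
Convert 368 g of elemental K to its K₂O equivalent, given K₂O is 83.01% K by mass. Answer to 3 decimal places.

443.320 g K₂O

K₂O = 368 / 0.8301 = 443.3201 g.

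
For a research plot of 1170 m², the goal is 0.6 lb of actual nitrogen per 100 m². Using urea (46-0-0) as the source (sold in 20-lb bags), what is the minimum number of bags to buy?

1 bags

Product per 100 m² = 0.6 / 46% = 1.30435 lb.
Total product = 1.30435 × 1170 / 100 = 15.2609 lb.
Bags = ⌈15.2609 / 20⌉ = 1.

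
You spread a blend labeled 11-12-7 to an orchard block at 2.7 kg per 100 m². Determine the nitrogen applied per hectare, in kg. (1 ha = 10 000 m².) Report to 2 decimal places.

nitrogen per 100 m² = 2.7 × 11% = 0.297 kg.
Convert to per hectare: 0.297 × 100 = 29.7 kg.

29.70 kg N per hectare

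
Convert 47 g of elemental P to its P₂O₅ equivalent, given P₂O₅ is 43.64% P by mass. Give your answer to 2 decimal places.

107.70 g P₂O₅

P₂O₅ = 47 / 0.4364 = 107.699 g.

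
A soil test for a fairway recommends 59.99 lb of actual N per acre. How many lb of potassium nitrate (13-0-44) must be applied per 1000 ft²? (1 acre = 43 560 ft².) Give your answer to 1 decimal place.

10.6 lb of product per thousand sq ft

Product per acre = 59.99 / 13% = 461.462 lb.
Convert to per 1000 ft²: 461.462 × 0.0229568 = 10.5937 lb.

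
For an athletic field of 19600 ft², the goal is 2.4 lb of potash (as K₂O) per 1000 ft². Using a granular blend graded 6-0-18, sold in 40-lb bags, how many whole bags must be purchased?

7 bags

Product per 1000 ft² = 2.4 / 18% = 13.3333 lb.
Total product = 13.3333 × 19600 / 1000 = 261.333 lb.
Bags = ⌈261.333 / 40⌉ = 7.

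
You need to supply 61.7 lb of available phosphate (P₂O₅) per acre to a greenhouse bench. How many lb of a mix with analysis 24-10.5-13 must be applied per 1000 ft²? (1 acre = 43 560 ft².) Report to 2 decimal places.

13.49 lb of product per thousand sq ft

Product per acre = 61.7 / 10.5% = 587.619 lb.
Convert to per 1000 ft²: 587.619 × 0.0229568 = 13.4899 lb.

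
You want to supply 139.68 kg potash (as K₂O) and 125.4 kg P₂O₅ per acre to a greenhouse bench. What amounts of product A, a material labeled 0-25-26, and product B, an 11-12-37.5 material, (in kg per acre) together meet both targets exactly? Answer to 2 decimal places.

With a, b = kg per acre of product A and product B:
K₂O: 0.26·a + 0.375·b = 139.68
P₂O₅: 0.25·a + 0.12·b = 125.4
From row1: a = (139.68 − 0.375·b) / 0.26.
Into row2: 0.25·(139.68 − 0.375·b)/0.26 + 0.12·b = 125.4 → b = 37.0264, a = 483.827.

483.83 kg product A, 37.03 kg product B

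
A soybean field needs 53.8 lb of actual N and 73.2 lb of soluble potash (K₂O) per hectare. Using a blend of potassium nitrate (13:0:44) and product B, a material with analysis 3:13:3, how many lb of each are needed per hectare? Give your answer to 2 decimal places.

Per-hectare balance (a = potassium nitrate, b = product B):
N: 0.13·a + 0.03·b = 53.8
K₂O: 0.44·a + 0.03·b = 73.2
Eliminate b: (row1) − 0.03/0.03·(row2) → -0.31·a = -19.4, so a = 62.5806.
Then b = (73.2 − 0.44·62.5806) / 0.03 = 1522.151.

62.58 lb potassium nitrate, 1522.15 lb product B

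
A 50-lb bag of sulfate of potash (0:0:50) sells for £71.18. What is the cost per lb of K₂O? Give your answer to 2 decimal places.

K₂O in bag = 50 × 50% = 25 lb.
Cost per lb K₂O = £71.18 / 25 = £2.8472.

£2.85 per lb K₂O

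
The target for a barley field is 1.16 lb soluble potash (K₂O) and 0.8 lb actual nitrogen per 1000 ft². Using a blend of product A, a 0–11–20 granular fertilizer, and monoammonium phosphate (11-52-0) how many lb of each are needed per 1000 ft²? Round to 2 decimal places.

5.80 lb product A, 7.27 lb monoammonium phosphate

With a, b = lb per 1000 ft² of product A and monoammonium phosphate:
K₂O: 0.2·a + 0·b = 1.16
N: 0·a + 0.11·b = 0.8
Solving simultaneously: a = 5.8, b = 7.27273.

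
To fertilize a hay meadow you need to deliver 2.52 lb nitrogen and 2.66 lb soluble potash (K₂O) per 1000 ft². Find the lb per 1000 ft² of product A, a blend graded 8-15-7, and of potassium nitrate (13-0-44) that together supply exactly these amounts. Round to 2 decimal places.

Let a = lb of product A, b = lb of potassium nitrate (per 1000 ft²).
N: 0.08·a + 0.13·b = 2.52
K₂O: 0.07·a + 0.44·b = 2.66
Eliminate a: (row1) − 0.08/0.07·(row2) → -0.372857·b = -0.52, so b = 1.39464.
Back-substitute: a = (2.52 − 0.13·1.39464) / 0.08 = 29.2337.

29.23 lb product A, 1.39 lb potassium nitrate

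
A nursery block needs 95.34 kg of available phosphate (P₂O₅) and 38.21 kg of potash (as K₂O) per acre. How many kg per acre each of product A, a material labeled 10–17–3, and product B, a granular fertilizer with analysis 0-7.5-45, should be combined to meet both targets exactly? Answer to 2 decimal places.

Per-acre balance (a = product A, b = product B):
P₂O₅: 0.17·a + 0.075·b = 95.34
K₂O: 0.03·a + 0.45·b = 38.21
Eliminate a: (row1) − 0.17/0.03·(row2) → -2.475·b = -121.183, so b = 48.963.
Back-substitute: a = (95.34 − 0.075·48.963) / 0.17 = 539.222.

539.22 kg product A, 48.96 kg product B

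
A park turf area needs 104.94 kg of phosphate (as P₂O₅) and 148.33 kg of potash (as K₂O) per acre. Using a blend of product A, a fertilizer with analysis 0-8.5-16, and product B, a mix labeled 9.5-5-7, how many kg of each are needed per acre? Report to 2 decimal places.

Per-acre balance (a = product A, b = product B):
P₂O₅: 0.085·a + 0.05·b = 104.94
K₂O: 0.16·a + 0.07·b = 148.33
Eliminate a: (row1) − 0.085/0.16·(row2) → 0.0128125·b = 26.1397, so b = 2040.171.
Back-substitute: a = (104.94 − 0.05·2040.171) / 0.085 = 34.4878.

34.49 kg product A, 2040.17 kg product B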